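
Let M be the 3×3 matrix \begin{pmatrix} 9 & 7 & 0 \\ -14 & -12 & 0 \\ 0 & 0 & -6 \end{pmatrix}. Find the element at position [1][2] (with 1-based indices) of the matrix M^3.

133

Characteristic polynomial: r^3 + 9r^2 + 8r - 60 = (r - 2)(r + 5)(r + 6), so the eigenvalues are -6, -5, 2.
r=-5: eigenvector (1, -2, 0).
r=2: eigenvector (1, -1, 0).
r=-6: eigenvector (0, 0, 1).
P = [[1, 1, 0], [-2, -1, 0], [0, 0, 1]], D = diag(-5, 2, -6), P⁻¹ = [[-1, -1, 0], [2, 1, 0], [0, 0, 1]].
M³ = P·diag(-125, 8, -216)·P⁻¹ = [[141, 133, 0], [-266, -258, 0], [0, 0, -216]].
The requested entry is 133.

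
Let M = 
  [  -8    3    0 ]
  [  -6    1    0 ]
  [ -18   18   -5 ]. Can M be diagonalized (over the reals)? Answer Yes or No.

Yes

Characteristic polynomial: p(μ) = μ^3 + 12μ^2 + 45μ + 50 = (μ + 2)(μ + 5)^2.
μ = -5 has algebraic multiplicity 2; rank(M + 5I) = 1, so geometric multiplicity = 2.
Every eigenvalue has geometric = algebraic multiplicity, so M is diagonalizable.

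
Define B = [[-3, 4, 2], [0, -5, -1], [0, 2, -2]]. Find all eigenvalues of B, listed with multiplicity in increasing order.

Characteristic polynomial: p(r) = r^3 + 10r^2 + 33r + 36 = (r + 3)^2(r + 4).
Roots (with multiplicity): -4, -3, -3.

-4, -3, -3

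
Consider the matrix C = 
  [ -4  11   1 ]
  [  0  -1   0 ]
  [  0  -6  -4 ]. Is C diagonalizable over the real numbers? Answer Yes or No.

Characteristic polynomial: p(t) = t^3 + 9t^2 + 24t + 16 = (t + 1)(t + 4)^2.
t = -4 has algebraic multiplicity 2; rank(C + 4I) = 2, so geometric multiplicity = 1.
Geometric multiplicity < algebraic multiplicity, so C is not diagonalizable.

No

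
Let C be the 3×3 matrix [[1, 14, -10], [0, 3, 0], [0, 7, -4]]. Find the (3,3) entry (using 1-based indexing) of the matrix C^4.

Characteristic polynomial: λ^3 - 13λ + 12 = (λ - 3)(λ - 1)(λ + 4), so the eigenvalues are -4, 1, 3.
λ=-4: eigenvector (2, 0, 1).
λ=3: eigenvector (2, 1, 1).
λ=1: eigenvector (1, 0, 0).
P = [[2, 2, 1], [0, 1, 0], [1, 1, 0]], D = diag(-4, 3, 1), P⁻¹ = [[0, -1, 1], [0, 1, 0], [1, 0, -2]].
C⁴ = P·diag(256, 81, 1)·P⁻¹ = [[1, -350, 510], [0, 81, 0], [0, -175, 256]].
The requested entry is 256.

256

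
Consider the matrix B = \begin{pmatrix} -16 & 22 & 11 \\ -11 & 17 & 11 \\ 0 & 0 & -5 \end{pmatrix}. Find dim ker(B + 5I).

2

B + 5I = [[-11, 22, 11], [-11, 22, 11], [0, 0, 0]].
This matrix has rank 1, so its null space has dimension 3 − 1 = 2.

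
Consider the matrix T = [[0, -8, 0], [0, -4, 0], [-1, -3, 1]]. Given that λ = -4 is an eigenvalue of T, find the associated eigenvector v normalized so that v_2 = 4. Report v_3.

T + 4I = [[4, -8, 0], [0, 0, 0], [-1, -3, 5]].
Solving (T + 4I)v = 0 gives the eigenspace spanned by (8, 4, 4).
With v_2 = 4, v = (8, 4, 4), so v_3 = 4.

4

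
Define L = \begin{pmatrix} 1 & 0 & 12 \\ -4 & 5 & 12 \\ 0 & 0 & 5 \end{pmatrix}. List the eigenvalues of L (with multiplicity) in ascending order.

1, 5, 5

Characteristic polynomial: p(r) = r^3 - 11r^2 + 35r - 25 = (r - 5)^2(r - 1).
Roots (with multiplicity): 1, 5, 5.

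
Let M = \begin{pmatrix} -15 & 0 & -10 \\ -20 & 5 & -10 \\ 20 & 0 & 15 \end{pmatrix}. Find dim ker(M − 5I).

2

M − 5I = [[-20, 0, -10], [-20, 0, -10], [20, 0, 10]].
This matrix has rank 1, so its null space has dimension 3 − 1 = 2.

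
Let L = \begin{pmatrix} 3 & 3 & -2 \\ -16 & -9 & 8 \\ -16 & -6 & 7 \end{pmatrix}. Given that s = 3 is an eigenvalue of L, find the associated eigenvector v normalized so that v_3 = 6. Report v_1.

0

L − 3I = [[0, 3, -2], [-16, -12, 8], [-16, -6, 4]].
Solving (L − 3I)v = 0 gives the eigenspace spanned by (0, 4, 6).
With v_3 = 6, v = (0, 4, 6), so v_1 = 0.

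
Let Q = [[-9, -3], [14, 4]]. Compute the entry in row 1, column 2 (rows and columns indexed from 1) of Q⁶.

Characteristic polynomial: t^2 + 5t + 6 = (t + 2)(t + 3), so the eigenvalues are -3, -2.
t=-2: eigenvector (-3, 7).
t=-3: eigenvector (1, -2).
P = [[-3, 1], [7, -2]], D = diag(-2, -3), P⁻¹ = [[2, 1], [7, 3]].
Q⁶ = P·diag(64, 729)·P⁻¹ = [[4719, 1995], [-9310, -3926]].
The requested entry is 1995.

1995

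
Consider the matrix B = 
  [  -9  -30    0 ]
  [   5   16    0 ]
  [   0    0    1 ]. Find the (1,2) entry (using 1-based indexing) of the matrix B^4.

-7770

Characteristic polynomial: t^3 - 8t^2 + 13t - 6 = (t - 6)(t - 1)^2, so the eigenvalues are 1, 1, 6.
t=1: eigenvector (0, 0, 1).
t=6: eigenvector (-2, 1, 0).
t=1: eigenvector (3, -1, 0).
P = [[0, -2, 3], [0, 1, -1], [1, 0, 0]], D = diag(1, 6, 1), P⁻¹ = [[0, 0, 1], [1, 3, 0], [1, 2, 0]].
B⁴ = P·diag(1, 1296, 1)·P⁻¹ = [[-2589, -7770, 0], [1295, 3886, 0], [0, 0, 1]].
The requested entry is -7770.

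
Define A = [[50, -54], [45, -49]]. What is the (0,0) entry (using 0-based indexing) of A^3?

1070

Characteristic polynomial: s^2 - s - 20 = (s - 5)(s + 4), so the eigenvalues are -4, 5.
s=-4: eigenvector (1, 1).
s=5: eigenvector (6, 5).
P = [[1, 6], [1, 5]], D = diag(-4, 5), P⁻¹ = [[-5, 6], [1, -1]].
A³ = P·diag(-64, 125)·P⁻¹ = [[1070, -1134], [945, -1009]].
The requested entry is 1070.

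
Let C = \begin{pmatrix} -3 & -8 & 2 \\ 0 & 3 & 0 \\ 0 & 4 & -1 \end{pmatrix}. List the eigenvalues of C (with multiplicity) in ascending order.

-3, -1, 3

Characteristic polynomial: p(r) = r^3 + r^2 - 9r - 9 = (r - 3)(r + 1)(r + 3).
Roots (with multiplicity): -3, -1, 3.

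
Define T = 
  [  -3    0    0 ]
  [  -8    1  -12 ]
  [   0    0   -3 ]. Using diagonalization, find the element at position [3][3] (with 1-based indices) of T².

9

Characteristic polynomial: s^3 + 5s^2 + 3s - 9 = (s - 1)(s + 3)^2, so the eigenvalues are -3, -3, 1.
s=-3: eigenvector (1, -1, -1).
s=-3: eigenvector (0, 3, 1).
s=1: eigenvector (0, 1, 0).
P = [[1, 0, 0], [-1, 3, 1], [-1, 1, 0]], D = diag(-3, -3, 1), P⁻¹ = [[1, 0, 0], [1, 0, 1], [-2, 1, -3]].
T² = P·diag(9, 9, 1)·P⁻¹ = [[9, 0, 0], [16, 1, 24], [0, 0, 9]].
The requested entry is 9.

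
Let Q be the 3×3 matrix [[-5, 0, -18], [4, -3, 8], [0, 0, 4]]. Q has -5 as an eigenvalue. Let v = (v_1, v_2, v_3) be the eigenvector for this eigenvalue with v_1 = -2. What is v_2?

4

Q + 5I = [[0, 0, -18], [4, 2, 8], [0, 0, 9]].
Solving (Q + 5I)v = 0 gives the eigenspace spanned by (-2, 4, 0).
With v_1 = -2, v = (-2, 4, 0), so v_2 = 4.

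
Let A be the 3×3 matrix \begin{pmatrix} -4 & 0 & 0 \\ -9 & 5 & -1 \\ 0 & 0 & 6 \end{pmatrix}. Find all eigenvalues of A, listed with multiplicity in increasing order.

Characteristic polynomial: p(s) = s^3 - 7s^2 - 14s + 120 = (s - 6)(s - 5)(s + 4).
Roots (with multiplicity): -4, 5, 6.

-4, 5, 6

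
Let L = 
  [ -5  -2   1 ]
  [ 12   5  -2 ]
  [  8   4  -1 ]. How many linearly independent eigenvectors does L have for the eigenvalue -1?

L + 1I = [[-4, -2, 1], [12, 6, -2], [8, 4, 0]].
This matrix has rank 2, so its null space has dimension 3 − 2 = 1.

1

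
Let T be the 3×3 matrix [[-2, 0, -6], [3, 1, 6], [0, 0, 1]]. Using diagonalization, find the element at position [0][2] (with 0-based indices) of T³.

-18

Characteristic polynomial: r^3 - 3r + 2 = (r - 1)^2(r + 2), so the eigenvalues are -2, 1, 1.
r=1: eigenvector (-4, -3, 2).
r=-2: eigenvector (1, -1, 0).
r=1: eigenvector (-2, -2, 1).
P = [[-4, 1, -2], [-3, -1, -2], [2, 0, 1]], D = diag(1, -2, 1), P⁻¹ = [[1, 1, 4], [1, 0, 2], [-2, -2, -7]].
T³ = P·diag(1, -8, 1)·P⁻¹ = [[-8, 0, -18], [9, 1, 18], [0, 0, 1]].
The requested entry is -18.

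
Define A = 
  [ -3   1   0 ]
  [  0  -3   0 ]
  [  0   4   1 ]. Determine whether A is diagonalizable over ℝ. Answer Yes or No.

No

Characteristic polynomial: p(λ) = λ^3 + 5λ^2 + 3λ - 9 = (λ - 1)(λ + 3)^2.
λ = -3 has algebraic multiplicity 2; rank(A + 3I) = 2, so geometric multiplicity = 1.
Geometric multiplicity < algebraic multiplicity, so A is not diagonalizable.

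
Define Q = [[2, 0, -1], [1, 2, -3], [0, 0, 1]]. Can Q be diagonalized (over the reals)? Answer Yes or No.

No

Characteristic polynomial: p(λ) = λ^3 - 5λ^2 + 8λ - 4 = (λ - 2)^2(λ - 1).
λ = 2 has algebraic multiplicity 2; rank(Q − 2I) = 2, so geometric multiplicity = 1.
Geometric multiplicity < algebraic multiplicity, so Q is not diagonalizable.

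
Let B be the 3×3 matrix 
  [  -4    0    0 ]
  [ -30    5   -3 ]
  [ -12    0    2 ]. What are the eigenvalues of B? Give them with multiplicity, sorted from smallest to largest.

-4, 2, 5

Characteristic polynomial: p(λ) = λ^3 - 3λ^2 - 18λ + 40 = (λ - 5)(λ - 2)(λ + 4).
Roots (with multiplicity): -4, 2, 5.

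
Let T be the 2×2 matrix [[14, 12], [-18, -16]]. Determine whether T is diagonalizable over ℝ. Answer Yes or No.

Characteristic polynomial: p(μ) = μ^2 + 2μ - 8 = (μ - 2)(μ + 4).
All 2 eigenvalues are distinct, so T is diagonalizable.

Yes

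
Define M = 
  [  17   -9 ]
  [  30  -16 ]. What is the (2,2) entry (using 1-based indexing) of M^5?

-166

Characteristic polynomial: λ^2 - λ - 2 = (λ - 2)(λ + 1), so the eigenvalues are -1, 2.
λ=-1: eigenvector (1, 2).
λ=2: eigenvector (-3, -5).
P = [[1, -3], [2, -5]], D = diag(-1, 2), P⁻¹ = [[-5, 3], [-2, 1]].
M⁵ = P·diag(-1, 32)·P⁻¹ = [[197, -99], [330, -166]].
The requested entry is -166.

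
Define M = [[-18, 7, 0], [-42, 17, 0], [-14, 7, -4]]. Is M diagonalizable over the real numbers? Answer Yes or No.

Characteristic polynomial: p(t) = t^3 + 5t^2 - 8t - 48 = (t - 3)(t + 4)^2.
t = -4 has algebraic multiplicity 2; rank(M + 4I) = 1, so geometric multiplicity = 2.
Every eigenvalue has geometric = algebraic multiplicity, so M is diagonalizable.

Yes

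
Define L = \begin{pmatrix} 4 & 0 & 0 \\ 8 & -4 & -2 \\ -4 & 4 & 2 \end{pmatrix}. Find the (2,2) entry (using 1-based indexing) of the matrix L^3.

Characteristic polynomial: r^3 - 2r^2 - 8r = r(r - 4)(r + 2), so the eigenvalues are -2, 0, 4.
r=4: eigenvector (1, 1, 0).
r=0: eigenvector (0, 1, -2).
r=-2: eigenvector (0, 1, -1).
P = [[1, 0, 0], [1, 1, 1], [0, -2, -1]], D = diag(4, 0, -2), P⁻¹ = [[1, 0, 0], [1, -1, -1], [-2, 2, 1]].
L³ = P·diag(64, 0, -8)·P⁻¹ = [[64, 0, 0], [80, -16, -8], [-16, 16, 8]].
The requested entry is -16.

-16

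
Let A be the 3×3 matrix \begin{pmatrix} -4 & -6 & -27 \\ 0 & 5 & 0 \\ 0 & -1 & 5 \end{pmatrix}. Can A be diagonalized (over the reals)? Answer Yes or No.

Characteristic polynomial: p(λ) = λ^3 - 6λ^2 - 15λ + 100 = (λ - 5)^2(λ + 4).
λ = 5 has algebraic multiplicity 2; rank(A − 5I) = 2, so geometric multiplicity = 1.
Geometric multiplicity < algebraic multiplicity, so A is not diagonalizable.

No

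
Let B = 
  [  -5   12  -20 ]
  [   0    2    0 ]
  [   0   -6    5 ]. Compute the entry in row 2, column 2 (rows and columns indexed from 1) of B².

4

Characteristic polynomial: λ^3 - 2λ^2 - 25λ + 50 = (λ - 5)(λ - 2)(λ + 5), so the eigenvalues are -5, 2, 5.
λ=-5: eigenvector (1, 0, 0).
λ=2: eigenvector (-4, 1, 2).
λ=5: eigenvector (-2, 0, 1).
P = [[1, -4, -2], [0, 1, 0], [0, 2, 1]], D = diag(-5, 2, 5), P⁻¹ = [[1, 0, 2], [0, 1, 0], [0, -2, 1]].
B² = P·diag(25, 4, 25)·P⁻¹ = [[25, 84, 0], [0, 4, 0], [0, -42, 25]].
The requested entry is 4.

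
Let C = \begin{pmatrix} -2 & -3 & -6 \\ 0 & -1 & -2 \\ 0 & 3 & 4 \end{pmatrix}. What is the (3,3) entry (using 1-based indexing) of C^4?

46

Characteristic polynomial: r^3 - r^2 - 4r + 4 = (r - 2)(r - 1)(r + 2), so the eigenvalues are -2, 1, 2.
r=2: eigenvector (-3, -2, 3).
r=1: eigenvector (1, 1, -1).
r=-2: eigenvector (1, 0, 0).
P = [[-3, 1, 1], [-2, 1, 0], [3, -1, 0]], D = diag(2, 1, -2), P⁻¹ = [[0, 1, 1], [0, 3, 2], [1, 0, 1]].
C⁴ = P·diag(16, 1, 16)·P⁻¹ = [[16, -45, -30], [0, -29, -30], [0, 45, 46]].
The requested entry is 46.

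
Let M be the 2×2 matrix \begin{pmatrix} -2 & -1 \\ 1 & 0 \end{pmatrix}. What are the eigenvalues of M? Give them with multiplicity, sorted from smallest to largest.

Characteristic polynomial: p(r) = r^2 + 2r + 1 = (r + 1)^2.
Roots (with multiplicity): -1, -1.

-1, -1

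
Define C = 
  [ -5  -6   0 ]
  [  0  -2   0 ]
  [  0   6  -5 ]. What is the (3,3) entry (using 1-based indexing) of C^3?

Characteristic polynomial: t^3 + 12t^2 + 45t + 50 = (t + 2)(t + 5)^2, so the eigenvalues are -5, -5, -2.
t=-5: eigenvector (1, 0, 2).
t=-2: eigenvector (-2, 1, 2).
t=-5: eigenvector (0, 0, 1).
P = [[1, -2, 0], [0, 1, 0], [2, 2, 1]], D = diag(-5, -2, -5), P⁻¹ = [[1, 2, 0], [0, 1, 0], [-2, -6, 1]].
C³ = P·diag(-125, -8, -125)·P⁻¹ = [[-125, -234, 0], [0, -8, 0], [0, 234, -125]].
The requested entry is -125.

-125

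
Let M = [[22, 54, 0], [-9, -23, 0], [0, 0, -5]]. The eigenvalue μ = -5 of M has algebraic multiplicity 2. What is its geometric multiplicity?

2

M + 5I = [[27, 54, 0], [-9, -18, 0], [0, 0, 0]].
This matrix has rank 1, so its null space has dimension 3 − 1 = 2.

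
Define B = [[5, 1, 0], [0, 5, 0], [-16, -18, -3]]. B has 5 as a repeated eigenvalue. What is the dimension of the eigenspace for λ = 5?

B − 5I = [[0, 1, 0], [0, 0, 0], [-16, -18, -8]].
This matrix has rank 2, so its null space has dimension 3 − 2 = 1.

1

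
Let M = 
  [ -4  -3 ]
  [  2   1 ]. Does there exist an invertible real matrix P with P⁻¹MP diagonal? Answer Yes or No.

Characteristic polynomial: p(t) = t^2 + 3t + 2 = (t + 1)(t + 2).
All 2 eigenvalues are distinct, so M is diagonalizable.

Yes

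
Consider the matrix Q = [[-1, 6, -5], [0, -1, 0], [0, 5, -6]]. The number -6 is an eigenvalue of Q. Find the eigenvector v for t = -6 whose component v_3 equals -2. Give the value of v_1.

-2

Q + 6I = [[5, 6, -5], [0, 5, 0], [0, 5, 0]].
Solving (Q + 6I)v = 0 gives the eigenspace spanned by (-2, 0, -2).
With v_3 = -2, v = (-2, 0, -2), so v_1 = -2.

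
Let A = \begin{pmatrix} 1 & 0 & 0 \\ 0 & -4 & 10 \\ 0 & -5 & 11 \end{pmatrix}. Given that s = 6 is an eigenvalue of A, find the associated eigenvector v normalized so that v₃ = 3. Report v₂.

A − 6I = [[-5, 0, 0], [0, -10, 10], [0, -5, 5]].
Solving (A − 6I)v = 0 gives the eigenspace spanned by (0, 3, 3).
With v₃ = 3, v = (0, 3, 3), so v₂ = 3.

3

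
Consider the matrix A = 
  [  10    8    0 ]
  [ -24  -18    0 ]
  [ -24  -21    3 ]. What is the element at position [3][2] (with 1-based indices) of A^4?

5055

Characteristic polynomial: r^3 + 5r^2 - 12r - 36 = (r - 3)(r + 2)(r + 6), so the eigenvalues are -6, -2, 3.
r=-6: eigenvector (1, -2, -2).
r=-2: eigenvector (2, -3, -3).
r=3: eigenvector (0, 0, 1).
P = [[1, 2, 0], [-2, -3, 0], [-2, -3, 1]], D = diag(-6, -2, 3), P⁻¹ = [[-3, -2, 0], [2, 1, 0], [0, -1, 1]].
A⁴ = P·diag(1296, 16, 81)·P⁻¹ = [[-3824, -2560, 0], [7680, 5136, 0], [7680, 5055, 81]].
The requested entry is 5055.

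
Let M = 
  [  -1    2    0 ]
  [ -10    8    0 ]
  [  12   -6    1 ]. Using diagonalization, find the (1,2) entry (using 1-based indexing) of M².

Characteristic polynomial: r^3 - 8r^2 + 19r - 12 = (r - 4)(r - 3)(r - 1), so the eigenvalues are 1, 3, 4.
r=3: eigenvector (1, 2, 0).
r=4: eigenvector (2, 5, -2).
r=1: eigenvector (0, 0, 1).
P = [[1, 2, 0], [2, 5, 0], [0, -2, 1]], D = diag(3, 4, 1), P⁻¹ = [[5, -2, 0], [-2, 1, 0], [-4, 2, 1]].
M² = P·diag(9, 16, 1)·P⁻¹ = [[-19, 14, 0], [-70, 44, 0], [60, -30, 1]].
The requested entry is 14.

14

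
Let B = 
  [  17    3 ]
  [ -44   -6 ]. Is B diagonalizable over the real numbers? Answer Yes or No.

Yes

Characteristic polynomial: p(s) = s^2 - 11s + 30 = (s - 6)(s - 5).
All 2 eigenvalues are distinct, so B is diagonalizable.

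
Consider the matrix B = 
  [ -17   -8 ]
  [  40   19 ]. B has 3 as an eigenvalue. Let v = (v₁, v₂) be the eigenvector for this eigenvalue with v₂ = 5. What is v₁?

B − 3I = [[-20, -8], [40, 16]].
Solving (B − 3I)v = 0 gives the eigenspace spanned by (-2, 5).
With v₂ = 5, v = (-2, 5), so v₁ = -2.

-2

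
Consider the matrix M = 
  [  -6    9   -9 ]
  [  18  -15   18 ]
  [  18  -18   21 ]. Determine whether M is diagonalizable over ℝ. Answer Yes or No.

Yes

Characteristic polynomial: p(μ) = μ^3 - 27μ + 54 = (μ - 3)^2(μ + 6).
μ = 3 has algebraic multiplicity 2; rank(M − 3I) = 1, so geometric multiplicity = 2.
Every eigenvalue has geometric = algebraic multiplicity, so M is diagonalizable.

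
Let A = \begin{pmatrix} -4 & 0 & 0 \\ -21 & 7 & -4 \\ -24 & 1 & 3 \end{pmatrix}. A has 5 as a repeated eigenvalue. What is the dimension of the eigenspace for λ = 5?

1

A − 5I = [[-9, 0, 0], [-21, 2, -4], [-24, 1, -2]].
This matrix has rank 2, so its null space has dimension 3 − 2 = 1.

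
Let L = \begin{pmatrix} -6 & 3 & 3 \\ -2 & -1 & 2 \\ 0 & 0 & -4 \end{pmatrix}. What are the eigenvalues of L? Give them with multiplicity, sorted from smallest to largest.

Characteristic polynomial: p(μ) = μ^3 + 11μ^2 + 40μ + 48 = (μ + 3)(μ + 4)^2.
Roots (with multiplicity): -4, -4, -3.

-4, -4, -3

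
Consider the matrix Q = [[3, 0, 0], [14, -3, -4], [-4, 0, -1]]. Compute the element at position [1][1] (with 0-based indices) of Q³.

-27

Characteristic polynomial: μ^3 + μ^2 - 9μ - 9 = (μ - 3)(μ + 1)(μ + 3), so the eigenvalues are -3, -1, 3.
μ=3: eigenvector (1, 3, -1).
μ=-3: eigenvector (0, 1, 0).
μ=-1: eigenvector (0, -2, 1).
P = [[1, 0, 0], [3, 1, -2], [-1, 0, 1]], D = diag(3, -3, -1), P⁻¹ = [[1, 0, 0], [-1, 1, 2], [1, 0, 1]].
Q³ = P·diag(27, -27, -1)·P⁻¹ = [[27, 0, 0], [110, -27, -52], [-28, 0, -1]].
The requested entry is -27.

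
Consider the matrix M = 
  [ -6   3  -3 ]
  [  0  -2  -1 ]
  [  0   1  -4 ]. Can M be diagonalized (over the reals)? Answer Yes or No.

No

Characteristic polynomial: p(s) = s^3 + 12s^2 + 45s + 54 = (s + 3)^2(s + 6).
s = -3 has algebraic multiplicity 2; rank(M + 3I) = 2, so geometric multiplicity = 1.
Geometric multiplicity < algebraic multiplicity, so M is not diagonalizable.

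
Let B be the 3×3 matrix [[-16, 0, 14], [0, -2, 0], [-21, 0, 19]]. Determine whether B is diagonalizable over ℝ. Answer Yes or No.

Yes

Characteristic polynomial: p(r) = r^3 - r^2 - 16r - 20 = (r - 5)(r + 2)^2.
r = -2 has algebraic multiplicity 2; rank(B + 2I) = 1, so geometric multiplicity = 2.
Every eigenvalue has geometric = algebraic multiplicity, so B is diagonalizable.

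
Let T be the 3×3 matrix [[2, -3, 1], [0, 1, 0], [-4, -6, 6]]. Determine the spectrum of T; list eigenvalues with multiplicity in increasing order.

1, 4, 4

Characteristic polynomial: p(s) = s^3 - 9s^2 + 24s - 16 = (s - 4)^2(s - 1).
Roots (with multiplicity): 1, 4, 4.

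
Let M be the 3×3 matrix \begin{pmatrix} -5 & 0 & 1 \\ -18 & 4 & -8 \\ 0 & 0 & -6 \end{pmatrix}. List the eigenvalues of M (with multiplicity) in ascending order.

-6, -5, 4

Characteristic polynomial: p(s) = s^3 + 7s^2 - 14s - 120 = (s - 4)(s + 5)(s + 6).
Roots (with multiplicity): -6, -5, 4.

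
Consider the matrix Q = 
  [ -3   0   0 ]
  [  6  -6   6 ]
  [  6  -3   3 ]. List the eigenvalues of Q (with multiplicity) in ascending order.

-3, -3, 0

Characteristic polynomial: p(t) = t^3 + 6t^2 + 9t = t(t + 3)^2.
Roots (with multiplicity): -3, -3, 0.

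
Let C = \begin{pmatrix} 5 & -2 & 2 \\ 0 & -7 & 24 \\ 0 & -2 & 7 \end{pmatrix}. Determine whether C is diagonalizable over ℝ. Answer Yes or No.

Yes

Characteristic polynomial: p(μ) = μ^3 - 5μ^2 - μ + 5 = (μ - 5)(μ - 1)(μ + 1).
All 3 eigenvalues are distinct, so C is diagonalizable.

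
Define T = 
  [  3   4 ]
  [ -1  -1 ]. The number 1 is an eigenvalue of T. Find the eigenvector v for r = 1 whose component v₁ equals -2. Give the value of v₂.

1

T − 1I = [[2, 4], [-1, -2]].
Solving (T − 1I)v = 0 gives the eigenspace spanned by (-2, 1).
With v₁ = -2, v = (-2, 1), so v₂ = 1.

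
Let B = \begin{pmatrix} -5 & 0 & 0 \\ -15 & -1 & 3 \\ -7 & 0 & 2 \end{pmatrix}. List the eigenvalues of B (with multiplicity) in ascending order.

-5, -1, 2

Characteristic polynomial: p(r) = r^3 + 4r^2 - 7r - 10 = (r - 2)(r + 1)(r + 5).
Roots (with multiplicity): -5, -1, 2.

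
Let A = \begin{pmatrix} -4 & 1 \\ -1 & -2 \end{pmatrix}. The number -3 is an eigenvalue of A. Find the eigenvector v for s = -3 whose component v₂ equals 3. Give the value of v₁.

3

A + 3I = [[-1, 1], [-1, 1]].
Solving (A + 3I)v = 0 gives the eigenspace spanned by (3, 3).
With v₂ = 3, v = (3, 3), so v₁ = 3.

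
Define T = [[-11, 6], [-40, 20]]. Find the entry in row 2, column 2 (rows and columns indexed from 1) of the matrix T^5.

Characteristic polynomial: r^2 - 9r + 20 = (r - 5)(r - 4), so the eigenvalues are 4, 5.
r=5: eigenvector (-3, -8).
r=4: eigenvector (2, 5).
P = [[-3, 2], [-8, 5]], D = diag(5, 4), P⁻¹ = [[5, -2], [8, -3]].
T⁵ = P·diag(3125, 1024)·P⁻¹ = [[-30491, 12606], [-84040, 34640]].
The requested entry is 34640.

34640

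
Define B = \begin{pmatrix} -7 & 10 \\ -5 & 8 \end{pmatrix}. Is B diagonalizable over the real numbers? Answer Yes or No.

Yes

Characteristic polynomial: p(t) = t^2 - t - 6 = (t - 3)(t + 2).
All 2 eigenvalues are distinct, so B is diagonalizable.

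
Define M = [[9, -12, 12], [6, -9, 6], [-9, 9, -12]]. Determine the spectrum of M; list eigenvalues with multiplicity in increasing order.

-6, -3, -3

Characteristic polynomial: p(λ) = λ^3 + 12λ^2 + 45λ + 54 = (λ + 3)^2(λ + 6).
Roots (with multiplicity): -6, -3, -3.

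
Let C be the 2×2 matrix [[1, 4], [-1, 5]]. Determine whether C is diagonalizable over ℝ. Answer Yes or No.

Characteristic polynomial: p(t) = t^2 - 6t + 9 = (t - 3)^2.
t = 3 has algebraic multiplicity 2; rank(C − 3I) = 1, so geometric multiplicity = 1.
Geometric multiplicity < algebraic multiplicity, so C is not diagonalizable.

No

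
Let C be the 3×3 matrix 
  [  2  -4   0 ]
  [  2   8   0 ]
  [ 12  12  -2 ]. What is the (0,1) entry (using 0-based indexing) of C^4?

-2080

Characteristic polynomial: t^3 - 8t^2 + 4t + 48 = (t - 6)(t - 4)(t + 2), so the eigenvalues are -2, 4, 6.
t=-2: eigenvector (0, 0, 1).
t=4: eigenvector (2, -1, 2).
t=6: eigenvector (1, -1, 0).
P = [[0, 2, 1], [0, -1, -1], [1, 2, 0]], D = diag(-2, 4, 6), P⁻¹ = [[-2, -2, 1], [1, 1, 0], [-1, -2, 0]].
C⁴ = P·diag(16, 256, 1296)·P⁻¹ = [[-784, -2080, 0], [1040, 2336, 0], [480, 480, 16]].
The requested entry is -2080.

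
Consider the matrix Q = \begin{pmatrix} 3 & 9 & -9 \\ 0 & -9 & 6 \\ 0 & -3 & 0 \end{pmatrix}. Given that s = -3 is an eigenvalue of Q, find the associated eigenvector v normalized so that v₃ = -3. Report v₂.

-3

Q + 3I = [[6, 9, -9], [0, -6, 6], [0, -3, 3]].
Solving (Q + 3I)v = 0 gives the eigenspace spanned by (0, -3, -3).
With v₃ = -3, v = (0, -3, -3), so v₂ = -3.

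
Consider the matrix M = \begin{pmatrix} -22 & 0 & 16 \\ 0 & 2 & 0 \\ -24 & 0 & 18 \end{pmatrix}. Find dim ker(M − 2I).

2

M − 2I = [[-24, 0, 16], [0, 0, 0], [-24, 0, 16]].
This matrix has rank 1, so its null space has dimension 3 − 1 = 2.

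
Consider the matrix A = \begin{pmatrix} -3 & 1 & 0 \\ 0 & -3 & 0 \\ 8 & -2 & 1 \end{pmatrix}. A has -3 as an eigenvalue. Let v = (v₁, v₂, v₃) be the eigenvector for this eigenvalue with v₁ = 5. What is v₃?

-10

A + 3I = [[0, 1, 0], [0, 0, 0], [8, -2, 4]].
Solving (A + 3I)v = 0 gives the eigenspace spanned by (5, 0, -10).
With v₁ = 5, v = (5, 0, -10), so v₃ = -10.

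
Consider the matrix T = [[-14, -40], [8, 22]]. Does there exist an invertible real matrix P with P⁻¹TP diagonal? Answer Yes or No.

Characteristic polynomial: p(r) = r^2 - 8r + 12 = (r - 6)(r - 2).
All 2 eigenvalues are distinct, so T is diagonalizable.

Yes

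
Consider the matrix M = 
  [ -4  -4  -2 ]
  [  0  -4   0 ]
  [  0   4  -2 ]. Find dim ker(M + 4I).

2

M + 4I = [[0, -4, -2], [0, 0, 0], [0, 4, 2]].
This matrix has rank 1, so its null space has dimension 3 − 1 = 2.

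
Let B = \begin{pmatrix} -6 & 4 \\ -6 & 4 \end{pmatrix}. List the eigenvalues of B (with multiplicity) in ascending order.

Characteristic polynomial: p(μ) = μ^2 + 2μ = μ(μ + 2).
Roots (with multiplicity): -2, 0.

-2, 0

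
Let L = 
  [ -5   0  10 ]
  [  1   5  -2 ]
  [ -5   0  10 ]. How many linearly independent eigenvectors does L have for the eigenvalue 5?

1

L − 5I = [[-10, 0, 10], [1, 0, -2], [-5, 0, 5]].
This matrix has rank 2, so its null space has dimension 3 − 2 = 1.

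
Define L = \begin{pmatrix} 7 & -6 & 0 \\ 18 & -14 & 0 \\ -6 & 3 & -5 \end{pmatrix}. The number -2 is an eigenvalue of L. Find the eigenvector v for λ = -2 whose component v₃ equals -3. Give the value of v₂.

L + 2I = [[9, -6, 0], [18, -12, 0], [-6, 3, -3]].
Solving (L + 2I)v = 0 gives the eigenspace spanned by (6, 9, -3).
With v₃ = -3, v = (6, 9, -3), so v₂ = 9.

9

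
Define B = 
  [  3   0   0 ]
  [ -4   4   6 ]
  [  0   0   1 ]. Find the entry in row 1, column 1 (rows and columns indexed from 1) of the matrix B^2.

9

Characteristic polynomial: r^3 - 8r^2 + 19r - 12 = (r - 4)(r - 3)(r - 1), so the eigenvalues are 1, 3, 4.
r=3: eigenvector (1, 4, 0).
r=4: eigenvector (0, 1, 0).
r=1: eigenvector (0, -2, 1).
P = [[1, 0, 0], [4, 1, -2], [0, 0, 1]], D = diag(3, 4, 1), P⁻¹ = [[1, 0, 0], [-4, 1, 2], [0, 0, 1]].
B² = P·diag(9, 16, 1)·P⁻¹ = [[9, 0, 0], [-28, 16, 30], [0, 0, 1]].
The requested entry is 9.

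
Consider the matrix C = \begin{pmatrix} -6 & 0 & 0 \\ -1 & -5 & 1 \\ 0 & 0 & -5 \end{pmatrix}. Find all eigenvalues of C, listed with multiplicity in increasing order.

Characteristic polynomial: p(μ) = μ^3 + 16μ^2 + 85μ + 150 = (μ + 5)^2(μ + 6).
Roots (with multiplicity): -6, -5, -5.

-6, -5, -5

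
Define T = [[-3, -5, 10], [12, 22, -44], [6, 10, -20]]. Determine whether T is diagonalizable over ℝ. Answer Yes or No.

Yes

Characteristic polynomial: p(λ) = λ^3 + λ^2 - 6λ = λ(λ - 2)(λ + 3).
All 3 eigenvalues are distinct, so T is diagonalizable.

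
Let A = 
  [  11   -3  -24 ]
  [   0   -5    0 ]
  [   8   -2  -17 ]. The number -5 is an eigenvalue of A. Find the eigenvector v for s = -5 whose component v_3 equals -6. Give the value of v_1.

-9

A + 5I = [[16, -3, -24], [0, 0, 0], [8, -2, -12]].
Solving (A + 5I)v = 0 gives the eigenspace spanned by (-9, 0, -6).
With v_3 = -6, v = (-9, 0, -6), so v_1 = -9.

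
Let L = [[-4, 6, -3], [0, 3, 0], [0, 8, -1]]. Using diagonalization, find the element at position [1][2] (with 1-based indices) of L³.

126

Characteristic polynomial: s^3 + 2s^2 - 11s - 12 = (s - 3)(s + 1)(s + 4), so the eigenvalues are -4, -1, 3.
s=-4: eigenvector (1, 0, 0).
s=3: eigenvector (0, 1, 2).
s=-1: eigenvector (-1, 0, 1).
P = [[1, 0, -1], [0, 1, 0], [0, 2, 1]], D = diag(-4, 3, -1), P⁻¹ = [[1, -2, 1], [0, 1, 0], [0, -2, 1]].
L³ = P·diag(-64, 27, -1)·P⁻¹ = [[-64, 126, -63], [0, 27, 0], [0, 56, -1]].
The requested entry is 126.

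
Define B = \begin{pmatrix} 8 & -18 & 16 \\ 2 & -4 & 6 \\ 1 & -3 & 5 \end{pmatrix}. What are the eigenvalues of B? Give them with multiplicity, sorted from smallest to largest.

2, 3, 4

Characteristic polynomial: p(s) = s^3 - 9s^2 + 26s - 24 = (s - 4)(s - 3)(s - 2).
Roots (with multiplicity): 2, 3, 4.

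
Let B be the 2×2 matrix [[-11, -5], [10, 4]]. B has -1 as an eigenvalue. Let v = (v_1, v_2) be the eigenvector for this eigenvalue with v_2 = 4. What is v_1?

-2

B + 1I = [[-10, -5], [10, 5]].
Solving (B + 1I)v = 0 gives the eigenspace spanned by (-2, 4).
With v_2 = 4, v = (-2, 4), so v_1 = -2.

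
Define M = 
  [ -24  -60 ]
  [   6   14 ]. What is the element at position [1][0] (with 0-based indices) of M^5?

20256

Characteristic polynomial: μ^2 + 10μ + 24 = (μ + 4)(μ + 6), so the eigenvalues are -6, -4.
μ=-6: eigenvector (10, -3).
μ=-4: eigenvector (-3, 1).
P = [[10, -3], [-3, 1]], D = diag(-6, -4), P⁻¹ = [[1, 3], [3, 10]].
M⁵ = P·diag(-7776, -1024)·P⁻¹ = [[-68544, -202560], [20256, 59744]].
The requested entry is 20256.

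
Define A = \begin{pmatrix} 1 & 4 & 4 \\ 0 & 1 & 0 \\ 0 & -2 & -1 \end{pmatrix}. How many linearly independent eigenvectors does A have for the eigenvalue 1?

A − 1I = [[0, 4, 4], [0, 0, 0], [0, -2, -2]].
This matrix has rank 1, so its null space has dimension 3 − 1 = 2.

2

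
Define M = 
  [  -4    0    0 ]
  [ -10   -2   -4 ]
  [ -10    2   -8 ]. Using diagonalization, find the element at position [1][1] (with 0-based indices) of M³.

Characteristic polynomial: μ^3 + 14μ^2 + 64μ + 96 = (μ + 4)^2(μ + 6), so the eigenvalues are -6, -4, -4.
μ=-6: eigenvector (0, 1, 1).
μ=-4: eigenvector (1, -1, -3).
μ=-4: eigenvector (0, -2, -1).
P = [[0, 1, 0], [1, -1, -2], [1, -3, -1]], D = diag(-6, -4, -4), P⁻¹ = [[5, -1, 2], [1, 0, 0], [2, -1, 1]].
M³ = P·diag(-216, -64, -64)·P⁻¹ = [[-64, 0, 0], [-760, 88, -304], [-760, 152, -368]].
The requested entry is 88.

88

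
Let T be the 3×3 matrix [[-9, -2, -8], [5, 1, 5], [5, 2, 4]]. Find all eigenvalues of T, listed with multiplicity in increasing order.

-4, -1, 1

Characteristic polynomial: p(s) = s^3 + 4s^2 - s - 4 = (s - 1)(s + 1)(s + 4).
Roots (with multiplicity): -4, -1, 1.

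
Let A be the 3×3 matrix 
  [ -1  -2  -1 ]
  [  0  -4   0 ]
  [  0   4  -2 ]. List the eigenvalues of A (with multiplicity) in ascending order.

-4, -2, -1

Characteristic polynomial: p(r) = r^3 + 7r^2 + 14r + 8 = (r + 1)(r + 2)(r + 4).
Roots (with multiplicity): -4, -2, -1.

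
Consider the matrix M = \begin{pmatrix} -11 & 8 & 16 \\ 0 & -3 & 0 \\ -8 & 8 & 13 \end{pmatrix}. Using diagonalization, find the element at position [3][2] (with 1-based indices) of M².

16

Characteristic polynomial: r^3 + r^2 - 21r - 45 = (r - 5)(r + 3)^2, so the eigenvalues are -3, -3, 5.
r=5: eigenvector (1, 0, 1).
r=-3: eigenvector (-1, 1, -1).
r=-3: eigenvector (0, -2, 1).
P = [[1, -1, 0], [0, 1, -2], [1, -1, 1]], D = diag(5, -3, -3), P⁻¹ = [[-1, 1, 2], [-2, 1, 2], [-1, 0, 1]].
M² = P·diag(25, 9, 9)·P⁻¹ = [[-7, 16, 32], [0, 9, 0], [-16, 16, 41]].
The requested entry is 16.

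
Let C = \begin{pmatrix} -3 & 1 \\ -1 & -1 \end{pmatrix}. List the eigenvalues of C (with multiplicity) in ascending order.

Characteristic polynomial: p(t) = t^2 + 4t + 4 = (t + 2)^2.
Roots (with multiplicity): -2, -2.

-2, -2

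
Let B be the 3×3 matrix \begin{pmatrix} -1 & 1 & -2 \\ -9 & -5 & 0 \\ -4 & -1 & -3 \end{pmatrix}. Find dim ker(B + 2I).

1

B + 2I = [[1, 1, -2], [-9, -3, 0], [-4, -1, -1]].
This matrix has rank 2, so its null space has dimension 3 − 2 = 1.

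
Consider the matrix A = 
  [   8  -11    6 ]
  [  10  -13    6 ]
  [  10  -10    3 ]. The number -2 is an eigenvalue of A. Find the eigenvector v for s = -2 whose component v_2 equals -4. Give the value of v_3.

A + 2I = [[10, -11, 6], [10, -11, 6], [10, -10, 5]].
Solving (A + 2I)v = 0 gives the eigenspace spanned by (-2, -4, -4).
With v_2 = -4, v = (-2, -4, -4), so v_3 = -4.

-4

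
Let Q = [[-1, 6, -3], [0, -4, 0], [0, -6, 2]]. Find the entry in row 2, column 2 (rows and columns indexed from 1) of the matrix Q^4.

256

Characteristic polynomial: λ^3 + 3λ^2 - 6λ - 8 = (λ - 2)(λ + 1)(λ + 4), so the eigenvalues are -4, -1, 2.
λ=-1: eigenvector (1, 0, 0).
λ=-4: eigenvector (-1, 1, 1).
λ=2: eigenvector (-1, 0, 1).
P = [[1, -1, -1], [0, 1, 0], [0, 1, 1]], D = diag(-1, -4, 2), P⁻¹ = [[1, 0, 1], [0, 1, 0], [0, -1, 1]].
Q⁴ = P·diag(1, 256, 16)·P⁻¹ = [[1, -240, -15], [0, 256, 0], [0, 240, 16]].
The requested entry is 256.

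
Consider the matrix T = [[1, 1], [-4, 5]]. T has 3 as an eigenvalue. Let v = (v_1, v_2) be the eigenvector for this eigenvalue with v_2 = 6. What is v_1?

T − 3I = [[-2, 1], [-4, 2]].
Solving (T − 3I)v = 0 gives the eigenspace spanned by (3, 6).
With v_2 = 6, v = (3, 6), so v_1 = 3.

3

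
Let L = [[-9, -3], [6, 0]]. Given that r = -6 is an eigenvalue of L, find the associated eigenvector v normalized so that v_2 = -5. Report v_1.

5

L + 6I = [[-3, -3], [6, 6]].
Solving (L + 6I)v = 0 gives the eigenspace spanned by (5, -5).
With v_2 = -5, v = (5, -5), so v_1 = 5.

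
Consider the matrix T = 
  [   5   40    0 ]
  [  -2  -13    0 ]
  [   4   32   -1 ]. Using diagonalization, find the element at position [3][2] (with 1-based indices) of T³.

Characteristic polynomial: s^3 + 9s^2 + 23s + 15 = (s + 1)(s + 3)(s + 5), so the eigenvalues are -5, -3, -1.
s=-3: eigenvector (5, -1, 6).
s=-5: eigenvector (-4, 1, -4).
s=-1: eigenvector (0, 0, 1).
P = [[5, -4, 0], [-1, 1, 0], [6, -4, 1]], D = diag(-3, -5, -1), P⁻¹ = [[1, 4, 0], [1, 5, 0], [-2, -4, 1]].
T³ = P·diag(-27, -125, -1)·P⁻¹ = [[365, 1960, 0], [-98, -517, 0], [340, 1856, -1]].
The requested entry is 1856.

1856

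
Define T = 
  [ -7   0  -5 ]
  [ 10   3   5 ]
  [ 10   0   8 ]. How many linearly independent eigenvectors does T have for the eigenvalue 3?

2

T − 3I = [[-10, 0, -5], [10, 0, 5], [10, 0, 5]].
This matrix has rank 1, so its null space has dimension 3 − 1 = 2.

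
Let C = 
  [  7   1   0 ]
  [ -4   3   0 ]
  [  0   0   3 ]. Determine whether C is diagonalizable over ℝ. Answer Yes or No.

No

Characteristic polynomial: p(r) = r^3 - 13r^2 + 55r - 75 = (r - 5)^2(r - 3).
r = 5 has algebraic multiplicity 2; rank(C − 5I) = 2, so geometric multiplicity = 1.
Geometric multiplicity < algebraic multiplicity, so C is not diagonalizable.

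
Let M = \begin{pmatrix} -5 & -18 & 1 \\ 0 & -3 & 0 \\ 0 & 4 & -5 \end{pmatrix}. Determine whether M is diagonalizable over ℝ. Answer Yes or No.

No

Characteristic polynomial: p(s) = s^3 + 13s^2 + 55s + 75 = (s + 3)(s + 5)^2.
s = -5 has algebraic multiplicity 2; rank(M + 5I) = 2, so geometric multiplicity = 1.
Geometric multiplicity < algebraic multiplicity, so M is not diagonalizable.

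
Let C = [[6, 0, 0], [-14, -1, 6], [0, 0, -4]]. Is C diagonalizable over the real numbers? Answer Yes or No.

Characteristic polynomial: p(s) = s^3 - s^2 - 26s - 24 = (s - 6)(s + 1)(s + 4).
All 3 eigenvalues are distinct, so C is diagonalizable.

Yes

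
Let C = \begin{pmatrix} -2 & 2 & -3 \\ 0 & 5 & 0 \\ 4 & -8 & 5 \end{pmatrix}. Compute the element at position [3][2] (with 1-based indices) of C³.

Characteristic polynomial: μ^3 - 8μ^2 + 17μ - 10 = (μ - 5)(μ - 2)(μ - 1), so the eigenvalues are 1, 2, 5.
μ=2: eigenvector (3, 0, -4).
μ=5: eigenvector (2, 1, -4).
μ=1: eigenvector (1, 0, -1).
P = [[3, 2, 1], [0, 1, 0], [-4, -4, -1]], D = diag(2, 5, 1), P⁻¹ = [[-1, -2, -1], [0, 1, 0], [4, 4, 3]].
C³ = P·diag(8, 125, 1)·P⁻¹ = [[-20, 206, -21], [0, 125, 0], [28, -440, 29]].
The requested entry is -440.

-440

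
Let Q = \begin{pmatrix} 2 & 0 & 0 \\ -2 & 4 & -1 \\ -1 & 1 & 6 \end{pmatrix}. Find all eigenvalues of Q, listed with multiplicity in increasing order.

Characteristic polynomial: p(μ) = μ^3 - 12μ^2 + 45μ - 50 = (μ - 5)^2(μ - 2).
Roots (with multiplicity): 2, 5, 5.

2, 5, 5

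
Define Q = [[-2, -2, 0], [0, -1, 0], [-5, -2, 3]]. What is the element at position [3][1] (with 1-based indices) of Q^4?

Characteristic polynomial: λ^3 - 7λ - 6 = (λ - 3)(λ + 1)(λ + 2), so the eigenvalues are -2, -1, 3.
λ=-1: eigenvector (-2, 1, -2).
λ=-2: eigenvector (1, 0, 1).
λ=3: eigenvector (0, 0, 1).
P = [[-2, 1, 0], [1, 0, 0], [-2, 1, 1]], D = diag(-1, -2, 3), P⁻¹ = [[0, 1, 0], [1, 2, 0], [-1, 0, 1]].
Q⁴ = P·diag(1, 16, 81)·P⁻¹ = [[16, 30, 0], [0, 1, 0], [-65, 30, 81]].
The requested entry is -65.

-65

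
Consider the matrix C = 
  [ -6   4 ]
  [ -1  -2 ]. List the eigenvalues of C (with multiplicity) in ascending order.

-4, -4

Characteristic polynomial: p(s) = s^2 + 8s + 16 = (s + 4)^2.
Roots (with multiplicity): -4, -4.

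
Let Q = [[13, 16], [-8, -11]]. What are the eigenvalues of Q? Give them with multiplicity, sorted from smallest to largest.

Characteristic polynomial: p(r) = r^2 - 2r - 15 = (r - 5)(r + 3).
Roots (with multiplicity): -3, 5.

-3, 5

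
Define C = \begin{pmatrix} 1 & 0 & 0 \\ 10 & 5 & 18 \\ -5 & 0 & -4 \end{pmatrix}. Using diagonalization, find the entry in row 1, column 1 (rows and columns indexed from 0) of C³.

125

Characteristic polynomial: s^3 - 2s^2 - 19s + 20 = (s - 5)(s - 1)(s + 4), so the eigenvalues are -4, 1, 5.
s=5: eigenvector (0, 1, 0).
s=1: eigenvector (1, 2, -1).
s=-4: eigenvector (0, -2, 1).
P = [[0, 1, 0], [1, 2, -2], [0, -1, 1]], D = diag(5, 1, -4), P⁻¹ = [[0, 1, 2], [1, 0, 0], [1, 0, 1]].
C³ = P·diag(125, 1, -64)·P⁻¹ = [[1, 0, 0], [130, 125, 378], [-65, 0, -64]].
The requested entry is 125.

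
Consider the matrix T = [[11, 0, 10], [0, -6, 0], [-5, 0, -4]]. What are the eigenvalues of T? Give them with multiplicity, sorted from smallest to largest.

-6, 1, 6

Characteristic polynomial: p(λ) = λ^3 - λ^2 - 36λ + 36 = (λ - 6)(λ - 1)(λ + 6).
Roots (with multiplicity): -6, 1, 6.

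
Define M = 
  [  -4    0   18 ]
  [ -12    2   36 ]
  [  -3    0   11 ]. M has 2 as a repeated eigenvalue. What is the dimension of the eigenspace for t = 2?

2

M − 2I = [[-6, 0, 18], [-12, 0, 36], [-3, 0, 9]].
This matrix has rank 1, so its null space has dimension 3 − 1 = 2.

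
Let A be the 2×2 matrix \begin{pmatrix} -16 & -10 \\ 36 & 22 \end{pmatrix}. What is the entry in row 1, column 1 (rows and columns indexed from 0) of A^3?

Characteristic polynomial: s^2 - 6s + 8 = (s - 4)(s - 2), so the eigenvalues are 2, 4.
s=4: eigenvector (1, -2).
s=2: eigenvector (5, -9).
P = [[1, 5], [-2, -9]], D = diag(4, 2), P⁻¹ = [[-9, -5], [2, 1]].
A³ = P·diag(64, 8)·P⁻¹ = [[-496, -280], [1008, 568]].
The requested entry is 568.

568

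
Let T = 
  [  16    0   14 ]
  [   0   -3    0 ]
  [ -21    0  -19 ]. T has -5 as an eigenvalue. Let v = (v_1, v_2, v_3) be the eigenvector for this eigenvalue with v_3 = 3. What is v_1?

-2

T + 5I = [[21, 0, 14], [0, 2, 0], [-21, 0, -14]].
Solving (T + 5I)v = 0 gives the eigenspace spanned by (-2, 0, 3).
With v_3 = 3, v = (-2, 0, 3), so v_1 = -2.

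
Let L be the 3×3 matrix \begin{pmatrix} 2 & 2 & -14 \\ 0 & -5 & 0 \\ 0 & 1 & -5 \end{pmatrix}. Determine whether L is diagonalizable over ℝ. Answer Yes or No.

Characteristic polynomial: p(t) = t^3 + 8t^2 + 5t - 50 = (t - 2)(t + 5)^2.
t = -5 has algebraic multiplicity 2; rank(L + 5I) = 2, so geometric multiplicity = 1.
Geometric multiplicity < algebraic multiplicity, so L is not diagonalizable.

No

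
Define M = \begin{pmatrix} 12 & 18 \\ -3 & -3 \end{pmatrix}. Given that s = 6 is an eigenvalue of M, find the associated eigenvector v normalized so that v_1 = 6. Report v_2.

-2

M − 6I = [[6, 18], [-3, -9]].
Solving (M − 6I)v = 0 gives the eigenspace spanned by (6, -2).
With v_1 = 6, v = (6, -2), so v_2 = -2.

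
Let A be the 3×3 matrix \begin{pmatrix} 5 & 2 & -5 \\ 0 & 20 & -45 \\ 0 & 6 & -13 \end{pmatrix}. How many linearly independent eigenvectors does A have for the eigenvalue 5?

1

A − 5I = [[0, 2, -5], [0, 15, -45], [0, 6, -18]].
This matrix has rank 2, so its null space has dimension 3 − 2 = 1.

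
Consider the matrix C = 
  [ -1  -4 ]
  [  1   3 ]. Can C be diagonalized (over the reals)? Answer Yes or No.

Characteristic polynomial: p(t) = t^2 - 2t + 1 = (t - 1)^2.
t = 1 has algebraic multiplicity 2; rank(C − 1I) = 1, so geometric multiplicity = 1.
Geometric multiplicity < algebraic multiplicity, so C is not diagonalizable.

No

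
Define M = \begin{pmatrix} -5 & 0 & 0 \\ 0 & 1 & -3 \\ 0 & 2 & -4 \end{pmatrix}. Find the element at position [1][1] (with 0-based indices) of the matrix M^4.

Characteristic polynomial: r^3 + 8r^2 + 17r + 10 = (r + 1)(r + 2)(r + 5), so the eigenvalues are -5, -2, -1.
r=-5: eigenvector (1, 0, 0).
r=-1: eigenvector (0, 3, 2).
r=-2: eigenvector (0, 1, 1).
P = [[1, 0, 0], [0, 3, 1], [0, 2, 1]], D = diag(-5, -1, -2), P⁻¹ = [[1, 0, 0], [0, 1, -1], [0, -2, 3]].
M⁴ = P·diag(625, 1, 16)·P⁻¹ = [[625, 0, 0], [0, -29, 45], [0, -30, 46]].
The requested entry is -29.

-29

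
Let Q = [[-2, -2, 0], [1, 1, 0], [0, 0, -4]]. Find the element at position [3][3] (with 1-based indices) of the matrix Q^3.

Characteristic polynomial: λ^3 + 5λ^2 + 4λ = λ(λ + 1)(λ + 4), so the eigenvalues are -4, -1, 0.
λ=-1: eigenvector (2, -1, 0).
λ=0: eigenvector (-1, 1, 0).
λ=-4: eigenvector (0, 0, 1).
P = [[2, -1, 0], [-1, 1, 0], [0, 0, 1]], D = diag(-1, 0, -4), P⁻¹ = [[1, 1, 0], [1, 2, 0], [0, 0, 1]].
Q³ = P·diag(-1, 0, -64)·P⁻¹ = [[-2, -2, 0], [1, 1, 0], [0, 0, -64]].
The requested entry is -64.

-64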